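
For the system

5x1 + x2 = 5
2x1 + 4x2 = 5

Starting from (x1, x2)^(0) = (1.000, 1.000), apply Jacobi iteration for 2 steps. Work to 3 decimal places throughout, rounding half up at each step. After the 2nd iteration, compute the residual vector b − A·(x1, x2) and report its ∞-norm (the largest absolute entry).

Iteration 1:
  x1 = (5 - (1)·1.000) / (5) = 0.800
  x2 = (5 - (2)·1.000) / (4) = 0.750
Iteration 2:
  x1 = (5 - (1)·0.750) / (5) = 0.850
  x2 = (5 - (2)·0.800) / (4) = 0.850
Residual b − A·x = (-0.100, -0.100); ∞-norm = 0.100

0.100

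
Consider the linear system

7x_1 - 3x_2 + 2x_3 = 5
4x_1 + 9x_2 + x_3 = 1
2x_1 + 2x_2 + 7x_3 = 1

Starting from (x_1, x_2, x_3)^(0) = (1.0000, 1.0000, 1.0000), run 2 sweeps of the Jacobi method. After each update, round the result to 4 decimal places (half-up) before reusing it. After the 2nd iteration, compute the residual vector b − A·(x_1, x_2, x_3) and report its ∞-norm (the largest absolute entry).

0.3897

Iteration 1:
  x_1 = (5 - (-3)·1.0000 - (2)·1.0000) / (7) = 0.8571
  x_2 = (1 - (4)·1.0000 - (1)·1.0000) / (9) = -0.4444
  x_3 = (1 - (2)·1.0000 - (2)·1.0000) / (7) = -0.4286
Iteration 2:
  x_1 = (5 - (-3)·-0.4444 - (2)·-0.4286) / (7) = 0.6463
  x_2 = (1 - (4)·0.8571 - (1)·-0.4286) / (9) = -0.2222
  x_3 = (1 - (2)·0.8571 - (2)·-0.4444) / (7) = 0.0249
Residual b − A·x = (-0.2405, 0.3897, -0.0225); ∞-norm = 0.3897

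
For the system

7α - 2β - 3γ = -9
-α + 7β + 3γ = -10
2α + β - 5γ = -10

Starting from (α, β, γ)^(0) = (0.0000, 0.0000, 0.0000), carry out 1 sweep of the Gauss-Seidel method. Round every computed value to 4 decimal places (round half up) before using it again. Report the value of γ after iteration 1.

Iteration 1:
  α = (-9 - (-2)·0.0000 - (-3)·0.0000) / (7) = -1.2857
  β = (-10 - (-1)·-1.2857 - (3)·0.0000) / (7) = -1.6122
  γ = (-10 - (2)·-1.2857 - (1)·-1.6122) / (-5) = 1.1633

1.1633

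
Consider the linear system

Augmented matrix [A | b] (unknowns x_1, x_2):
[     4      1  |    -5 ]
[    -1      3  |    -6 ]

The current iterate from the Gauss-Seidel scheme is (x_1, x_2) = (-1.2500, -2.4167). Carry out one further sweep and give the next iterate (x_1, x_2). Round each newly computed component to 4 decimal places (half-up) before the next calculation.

One sweep:
  x_1 = (-5 - (1)·-2.4167) / (4) = -0.6458
  x_2 = (-6 - (-1)·-0.6458) / (3) = -2.2153

(-0.6458, -2.2153)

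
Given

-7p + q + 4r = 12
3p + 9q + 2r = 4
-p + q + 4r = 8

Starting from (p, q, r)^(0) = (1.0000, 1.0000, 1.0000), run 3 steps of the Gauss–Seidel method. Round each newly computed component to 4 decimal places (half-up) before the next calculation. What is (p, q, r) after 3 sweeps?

(-0.6735, 0.2822, 1.7611)

Iteration 1:
  p = (12 - (1)·1.0000 - (4)·1.0000) / (-7) = -1.0000
  q = (4 - (3)·-1.0000 - (2)·1.0000) / (9) = 0.5556
  r = (8 - (-1)·-1.0000 - (1)·0.5556) / (4) = 1.6111
Iteration 2:
  p = (12 - (1)·0.5556 - (4)·1.6111) / (-7) = -0.7143
  q = (4 - (3)·-0.7143 - (2)·1.6111) / (9) = 0.3245
  r = (8 - (-1)·-0.7143 - (1)·0.3245) / (4) = 1.7403
Iteration 3:
  p = (12 - (1)·0.3245 - (4)·1.7403) / (-7) = -0.6735
  q = (4 - (3)·-0.6735 - (2)·1.7403) / (9) = 0.2822
  r = (8 - (-1)·-0.6735 - (1)·0.2822) / (4) = 1.7611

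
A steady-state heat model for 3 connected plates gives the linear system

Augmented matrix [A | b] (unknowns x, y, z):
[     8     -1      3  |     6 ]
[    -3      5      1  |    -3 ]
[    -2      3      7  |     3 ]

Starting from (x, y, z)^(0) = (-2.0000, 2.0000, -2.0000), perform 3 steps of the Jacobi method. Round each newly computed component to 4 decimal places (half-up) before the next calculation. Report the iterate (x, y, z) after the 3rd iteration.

(0.2580, -0.3357, 0.4214)

Iteration 1:
  x = (6 - (-1)·2.0000 - (3)·-2.0000) / (8) = 1.7500
  y = (-3 - (-3)·-2.0000 - (1)·-2.0000) / (5) = -1.4000
  z = (3 - (-2)·-2.0000 - (3)·2.0000) / (7) = -1.0000
Iteration 2:
  x = (6 - (-1)·-1.4000 - (3)·-1.0000) / (8) = 0.9500
  y = (-3 - (-3)·1.7500 - (1)·-1.0000) / (5) = 0.6500
  z = (3 - (-2)·1.7500 - (3)·-1.4000) / (7) = 1.5286
Iteration 3:
  x = (6 - (-1)·0.6500 - (3)·1.5286) / (8) = 0.2580
  y = (-3 - (-3)·0.9500 - (1)·1.5286) / (5) = -0.3357
  z = (3 - (-2)·0.9500 - (3)·0.6500) / (7) = 0.4214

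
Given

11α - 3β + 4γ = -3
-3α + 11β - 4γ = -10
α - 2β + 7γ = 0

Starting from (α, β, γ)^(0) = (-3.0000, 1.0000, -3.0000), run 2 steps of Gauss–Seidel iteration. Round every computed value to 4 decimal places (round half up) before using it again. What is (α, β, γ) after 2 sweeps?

(-0.5035, -1.2800, -0.2938)

Iteration 1:
  α = (-3 - (-3)·1.0000 - (4)·-3.0000) / (11) = 1.0909
  β = (-10 - (-3)·1.0909 - (-4)·-3.0000) / (11) = -1.7025
  γ = (0 - (1)·1.0909 - (-2)·-1.7025) / (7) = -0.6423
Iteration 2:
  α = (-3 - (-3)·-1.7025 - (4)·-0.6423) / (11) = -0.5035
  β = (-10 - (-3)·-0.5035 - (-4)·-0.6423) / (11) = -1.2800
  γ = (0 - (1)·-0.5035 - (-2)·-1.2800) / (7) = -0.2938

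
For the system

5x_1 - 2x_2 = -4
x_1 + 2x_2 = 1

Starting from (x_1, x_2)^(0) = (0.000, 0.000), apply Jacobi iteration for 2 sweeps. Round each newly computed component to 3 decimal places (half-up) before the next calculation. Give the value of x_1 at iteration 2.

Iteration 1:
  x_1 = (-4 - (-2)·0.000) / (5) = -0.800
  x_2 = (1 - (1)·0.000) / (2) = 0.500
Iteration 2:
  x_1 = (-4 - (-2)·0.500) / (5) = -0.600
  x_2 = (1 - (1)·-0.800) / (2) = 0.900

-0.600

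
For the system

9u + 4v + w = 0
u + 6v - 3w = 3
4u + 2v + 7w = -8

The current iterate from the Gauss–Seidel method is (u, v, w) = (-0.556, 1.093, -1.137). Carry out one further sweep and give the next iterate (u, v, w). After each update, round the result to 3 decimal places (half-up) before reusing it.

One sweep:
  u = (0 - (4)·1.093 - (1)·-1.137) / (9) = -0.359
  v = (3 - (1)·-0.359 - (-3)·-1.137) / (6) = -0.009
  w = (-8 - (4)·-0.359 - (2)·-0.009) / (7) = -0.935

(-0.359, -0.009, -0.935)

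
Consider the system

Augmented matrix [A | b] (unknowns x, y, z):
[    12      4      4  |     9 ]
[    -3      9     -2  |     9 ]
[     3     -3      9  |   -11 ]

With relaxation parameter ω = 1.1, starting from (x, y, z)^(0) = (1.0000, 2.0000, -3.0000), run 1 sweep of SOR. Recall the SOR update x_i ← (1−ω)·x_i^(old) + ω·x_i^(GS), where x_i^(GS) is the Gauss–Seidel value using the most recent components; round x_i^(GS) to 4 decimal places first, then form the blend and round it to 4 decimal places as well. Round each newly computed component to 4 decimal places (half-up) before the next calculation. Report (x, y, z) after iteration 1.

(1.0916, 0.5669, -1.2368)

Iteration 1:
  x: GS value = (9 - (4)·2.0000 - (4)·-3.0000) / (12) = 1.0833;  x ← (1−ω)·1.0000 + ω·1.0833 = 1.0916
  y: GS value = (9 - (-3)·1.0916 - (-2)·-3.0000) / (9) = 0.6972;  y ← (1−ω)·2.0000 + ω·0.6972 = 0.5669
  z: GS value = (-11 - (3)·1.0916 - (-3)·0.5669) / (9) = -1.3971;  z ← (1−ω)·-3.0000 + ω·-1.3971 = -1.2368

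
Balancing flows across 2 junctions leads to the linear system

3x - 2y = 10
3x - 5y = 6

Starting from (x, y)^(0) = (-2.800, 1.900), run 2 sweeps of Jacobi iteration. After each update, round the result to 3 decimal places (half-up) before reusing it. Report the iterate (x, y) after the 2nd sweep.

(1.413, 1.560)

Iteration 1:
  x = (10 - (-2)·1.900) / (3) = 4.600
  y = (6 - (3)·-2.800) / (-5) = -2.880
Iteration 2:
  x = (10 - (-2)·-2.880) / (3) = 1.413
  y = (6 - (3)·4.600) / (-5) = 1.560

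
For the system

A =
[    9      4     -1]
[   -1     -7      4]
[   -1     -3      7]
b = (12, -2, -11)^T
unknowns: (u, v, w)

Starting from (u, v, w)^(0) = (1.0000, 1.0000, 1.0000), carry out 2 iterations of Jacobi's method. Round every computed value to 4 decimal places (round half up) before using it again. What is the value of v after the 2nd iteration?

Iteration 1:
  u = (12 - (4)·1.0000 - (-1)·1.0000) / (9) = 1.0000
  v = (-2 - (-1)·1.0000 - (4)·1.0000) / (-7) = 0.7143
  w = (-11 - (-1)·1.0000 - (-3)·1.0000) / (7) = -1.0000
Iteration 2:
  u = (12 - (4)·0.7143 - (-1)·-1.0000) / (9) = 0.9048
  v = (-2 - (-1)·1.0000 - (4)·-1.0000) / (-7) = -0.4286
  w = (-11 - (-1)·1.0000 - (-3)·0.7143) / (7) = -1.1224

-0.4286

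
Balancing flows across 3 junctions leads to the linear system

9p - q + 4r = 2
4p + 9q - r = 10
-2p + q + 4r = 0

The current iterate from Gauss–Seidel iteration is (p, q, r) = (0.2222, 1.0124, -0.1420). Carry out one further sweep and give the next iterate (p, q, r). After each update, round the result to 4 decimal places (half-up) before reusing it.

(0.3978, 0.9185, -0.0307)

One sweep:
  p = (2 - (-1)·1.0124 - (4)·-0.1420) / (9) = 0.3978
  q = (10 - (4)·0.3978 - (-1)·-0.1420) / (9) = 0.9185
  r = (0 - (-2)·0.3978 - (1)·0.9185) / (4) = -0.0307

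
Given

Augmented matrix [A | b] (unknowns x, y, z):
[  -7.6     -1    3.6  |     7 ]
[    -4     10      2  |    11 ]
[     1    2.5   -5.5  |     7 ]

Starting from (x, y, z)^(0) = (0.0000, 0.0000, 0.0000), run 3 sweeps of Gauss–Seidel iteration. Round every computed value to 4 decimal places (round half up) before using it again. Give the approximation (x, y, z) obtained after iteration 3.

Iteration 1:
  x = (7 - (-1)·0.0000 - (3.6)·0.0000) / (-7.6) = -0.9211
  y = (11 - (-4)·-0.9211 - (2)·0.0000) / (10) = 0.7316
  z = (7 - (1)·-0.9211 - (2.5)·0.7316) / (-5.5) = -1.1077
Iteration 2:
  x = (7 - (-1)·0.7316 - (3.6)·-1.1077) / (-7.6) = -1.5420
  y = (11 - (-4)·-1.5420 - (2)·-1.1077) / (10) = 0.7047
  z = (7 - (1)·-1.5420 - (2.5)·0.7047) / (-5.5) = -1.2328
Iteration 3:
  x = (7 - (-1)·0.7047 - (3.6)·-1.2328) / (-7.6) = -1.5977
  y = (11 - (-4)·-1.5977 - (2)·-1.2328) / (10) = 0.7075
  z = (7 - (1)·-1.5977 - (2.5)·0.7075) / (-5.5) = -1.2416

(-1.5977, 0.7075, -1.2416)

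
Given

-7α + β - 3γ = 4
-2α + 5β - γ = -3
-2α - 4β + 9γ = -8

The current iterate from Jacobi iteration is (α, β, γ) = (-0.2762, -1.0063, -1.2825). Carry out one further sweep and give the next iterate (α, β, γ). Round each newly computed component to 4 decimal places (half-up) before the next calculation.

(-0.1655, -0.9670, -1.3975)

One sweep:
  α = (4 - (1)·-1.0063 - (-3)·-1.2825) / (-7) = -0.1655
  β = (-3 - (-2)·-0.2762 - (-1)·-1.2825) / (5) = -0.9670
  γ = (-8 - (-2)·-0.2762 - (-4)·-1.0063) / (9) = -1.3975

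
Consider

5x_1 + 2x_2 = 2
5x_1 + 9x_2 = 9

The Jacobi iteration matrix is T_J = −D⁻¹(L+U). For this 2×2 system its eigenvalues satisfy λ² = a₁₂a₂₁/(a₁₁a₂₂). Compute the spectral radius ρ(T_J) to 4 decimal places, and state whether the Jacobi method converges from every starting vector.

0.4714

a₁₂a₂₁/(a₁₁a₂₂) = (2)·(5) / ((5)·(9)) = 0.222222
ρ = √|0.222222| = √0.222222 = 0.4714
ρ < 1, so Jacobi converges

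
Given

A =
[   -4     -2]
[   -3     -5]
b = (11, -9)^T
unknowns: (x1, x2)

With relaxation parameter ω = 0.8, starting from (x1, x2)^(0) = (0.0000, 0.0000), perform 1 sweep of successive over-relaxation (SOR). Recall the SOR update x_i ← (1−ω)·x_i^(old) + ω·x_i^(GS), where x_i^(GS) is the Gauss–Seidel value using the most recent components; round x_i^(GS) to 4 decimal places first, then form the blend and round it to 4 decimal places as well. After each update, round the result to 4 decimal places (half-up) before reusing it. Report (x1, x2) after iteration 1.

(-2.2000, 2.4960)

Iteration 1:
  x1: GS value = (11 - (-2)·0.0000) / (-4) = -2.7500;  x1 ← (1−ω)·0.0000 + ω·-2.7500 = -2.2000
  x2: GS value = (-9 - (-3)·-2.2000) / (-5) = 3.1200;  x2 ← (1−ω)·0.0000 + ω·3.1200 = 2.4960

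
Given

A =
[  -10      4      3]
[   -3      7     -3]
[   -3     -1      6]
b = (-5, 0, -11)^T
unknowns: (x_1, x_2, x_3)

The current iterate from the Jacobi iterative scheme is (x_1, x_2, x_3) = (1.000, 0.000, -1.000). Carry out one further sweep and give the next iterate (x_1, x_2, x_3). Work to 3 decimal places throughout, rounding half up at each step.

One sweep:
  x_1 = (-5 - (4)·0.000 - (3)·-1.000) / (-10) = 0.200
  x_2 = (0 - (-3)·1.000 - (-3)·-1.000) / (7) = 0.000
  x_3 = (-11 - (-3)·1.000 - (-1)·0.000) / (6) = -1.333

(0.200, 0.000, -1.333)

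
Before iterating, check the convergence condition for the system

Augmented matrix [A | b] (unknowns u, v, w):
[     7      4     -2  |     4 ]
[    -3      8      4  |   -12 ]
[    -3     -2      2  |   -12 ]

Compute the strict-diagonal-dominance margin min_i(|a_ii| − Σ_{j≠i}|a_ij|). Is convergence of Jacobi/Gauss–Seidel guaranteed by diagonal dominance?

row 1: |7| − (4+2) = 1
row 2: |8| − (3+4) = 1
row 3: |2| − (3+2) = -3
minimum over rows = -3 → not strictly diagonally dominant

-3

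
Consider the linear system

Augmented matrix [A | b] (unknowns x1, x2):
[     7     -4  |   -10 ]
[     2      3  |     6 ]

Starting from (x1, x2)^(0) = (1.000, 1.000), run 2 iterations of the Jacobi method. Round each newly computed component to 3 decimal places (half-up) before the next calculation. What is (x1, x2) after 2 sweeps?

(-0.667, 2.571)

Iteration 1:
  x1 = (-10 - (-4)·1.000) / (7) = -0.857
  x2 = (6 - (2)·1.000) / (3) = 1.333
Iteration 2:
  x1 = (-10 - (-4)·1.333) / (7) = -0.667
  x2 = (6 - (2)·-0.857) / (3) = 2.571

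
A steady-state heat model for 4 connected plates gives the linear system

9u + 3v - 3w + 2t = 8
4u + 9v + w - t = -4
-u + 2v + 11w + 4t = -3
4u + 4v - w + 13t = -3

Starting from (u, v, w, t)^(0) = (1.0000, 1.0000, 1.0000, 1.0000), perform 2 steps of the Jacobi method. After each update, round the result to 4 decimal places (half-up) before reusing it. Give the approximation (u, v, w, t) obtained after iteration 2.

Iteration 1:
  u = (8 - (3)·1.0000 - (-3)·1.0000 - (2)·1.0000) / (9) = 0.6667
  v = (-4 - (4)·1.0000 - (1)·1.0000 - (-1)·1.0000) / (9) = -0.8889
  w = (-3 - (-1)·1.0000 - (2)·1.0000 - (4)·1.0000) / (11) = -0.7273
  t = (-3 - (4)·1.0000 - (4)·1.0000 - (-1)·1.0000) / (13) = -0.7692
Iteration 2:
  u = (8 - (3)·-0.8889 - (-3)·-0.7273 - (2)·-0.7692) / (9) = 1.1137
  v = (-4 - (4)·0.6667 - (1)·-0.7273 - (-1)·-0.7692) / (9) = -0.7454
  w = (-3 - (-1)·0.6667 - (2)·-0.8889 - (4)·-0.7692) / (11) = 0.2292
  t = (-3 - (4)·0.6667 - (4)·-0.8889 - (-1)·-0.7273) / (13) = -0.2183

(1.1137, -0.7454, 0.2292, -0.2183)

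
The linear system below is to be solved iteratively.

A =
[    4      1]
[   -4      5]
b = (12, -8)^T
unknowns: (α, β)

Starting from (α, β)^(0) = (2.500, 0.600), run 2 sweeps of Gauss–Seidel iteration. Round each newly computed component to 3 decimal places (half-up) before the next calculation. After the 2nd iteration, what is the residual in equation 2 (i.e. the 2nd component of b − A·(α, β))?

Iteration 1:
  α = (12 - (1)·0.600) / (4) = 2.850
  β = (-8 - (-4)·2.850) / (5) = 0.680
Iteration 2:
  α = (12 - (1)·0.680) / (4) = 2.830
  β = (-8 - (-4)·2.830) / (5) = 0.664
Residual b − A·x = (0.016, 0.000)

0.000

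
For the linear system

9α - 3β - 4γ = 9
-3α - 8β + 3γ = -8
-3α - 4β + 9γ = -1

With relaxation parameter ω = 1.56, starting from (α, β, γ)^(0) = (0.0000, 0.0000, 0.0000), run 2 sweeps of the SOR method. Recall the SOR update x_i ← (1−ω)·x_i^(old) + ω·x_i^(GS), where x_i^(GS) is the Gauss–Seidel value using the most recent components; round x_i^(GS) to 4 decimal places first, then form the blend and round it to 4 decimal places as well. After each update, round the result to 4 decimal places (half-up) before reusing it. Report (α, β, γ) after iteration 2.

Iteration 1:
  α: GS value = (9 - (-3)·0.0000 - (-4)·0.0000) / (9) = 1.0000;  α ← (1−ω)·0.0000 + ω·1.0000 = 1.5600
  β: GS value = (-8 - (-3)·1.5600 - (3)·0.0000) / (-8) = 0.4150;  β ← (1−ω)·0.0000 + ω·0.4150 = 0.6474
  γ: GS value = (-1 - (-3)·1.5600 - (-4)·0.6474) / (9) = 0.6966;  γ ← (1−ω)·0.0000 + ω·0.6966 = 1.0867
Iteration 2:
  α: GS value = (9 - (-3)·0.6474 - (-4)·1.0867) / (9) = 1.6988;  α ← (1−ω)·1.5600 + ω·1.6988 = 1.7765
  β: GS value = (-8 - (-3)·1.7765 - (3)·1.0867) / (-8) = 0.7413;  β ← (1−ω)·0.6474 + ω·0.7413 = 0.7939
  γ: GS value = (-1 - (-3)·1.7765 - (-4)·0.7939) / (9) = 0.8339;  γ ← (1−ω)·1.0867 + ω·0.8339 = 0.6923

(1.7765, 0.7939, 0.6923)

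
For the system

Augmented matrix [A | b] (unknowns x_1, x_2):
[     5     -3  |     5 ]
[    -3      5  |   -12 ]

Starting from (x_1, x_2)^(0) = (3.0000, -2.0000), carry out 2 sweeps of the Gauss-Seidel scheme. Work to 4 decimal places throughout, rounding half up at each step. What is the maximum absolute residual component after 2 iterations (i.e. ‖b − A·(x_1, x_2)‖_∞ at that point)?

0.5616

Iteration 1:
  x_1 = (5 - (-3)·-2.0000) / (5) = -0.2000
  x_2 = (-12 - (-3)·-0.2000) / (5) = -2.5200
Iteration 2:
  x_1 = (5 - (-3)·-2.5200) / (5) = -0.5120
  x_2 = (-12 - (-3)·-0.5120) / (5) = -2.7072
Residual b − A·x = (-0.5616, 0.0000); ∞-norm = 0.5616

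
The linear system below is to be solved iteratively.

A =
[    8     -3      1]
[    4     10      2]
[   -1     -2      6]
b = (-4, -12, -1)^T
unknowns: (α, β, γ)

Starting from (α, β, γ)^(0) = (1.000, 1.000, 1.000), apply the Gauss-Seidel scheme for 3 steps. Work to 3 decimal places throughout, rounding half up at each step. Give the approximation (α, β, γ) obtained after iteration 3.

(-0.697, -0.810, -0.553)

Iteration 1:
  α = (-4 - (-3)·1.000 - (1)·1.000) / (8) = -0.250
  β = (-12 - (4)·-0.250 - (2)·1.000) / (10) = -1.300
  γ = (-1 - (-1)·-0.250 - (-2)·-1.300) / (6) = -0.642
Iteration 2:
  α = (-4 - (-3)·-1.300 - (1)·-0.642) / (8) = -0.907
  β = (-12 - (4)·-0.907 - (2)·-0.642) / (10) = -0.709
  γ = (-1 - (-1)·-0.907 - (-2)·-0.709) / (6) = -0.554
Iteration 3:
  α = (-4 - (-3)·-0.709 - (1)·-0.554) / (8) = -0.697
  β = (-12 - (4)·-0.697 - (2)·-0.554) / (10) = -0.810
  γ = (-1 - (-1)·-0.697 - (-2)·-0.810) / (6) = -0.553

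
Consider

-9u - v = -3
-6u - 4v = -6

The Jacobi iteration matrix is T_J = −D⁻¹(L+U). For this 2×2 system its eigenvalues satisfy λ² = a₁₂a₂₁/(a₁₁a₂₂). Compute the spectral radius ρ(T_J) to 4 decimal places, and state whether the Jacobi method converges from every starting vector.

a₁₂a₂₁/(a₁₁a₂₂) = (-1)·(-6) / ((-9)·(-4)) = 0.166667
ρ = √|0.166667| = √0.166667 = 0.4082
ρ < 1, so Jacobi converges

0.4082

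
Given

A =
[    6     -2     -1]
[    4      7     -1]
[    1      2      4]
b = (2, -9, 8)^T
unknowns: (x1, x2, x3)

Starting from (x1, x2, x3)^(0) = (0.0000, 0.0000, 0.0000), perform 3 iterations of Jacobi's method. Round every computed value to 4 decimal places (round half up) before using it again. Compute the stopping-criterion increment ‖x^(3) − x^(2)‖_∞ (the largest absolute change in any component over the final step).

0.1344

Iteration 1:
  x1 = (2 - (-2)·0.0000 - (-1)·0.0000) / (6) = 0.3333
  x2 = (-9 - (4)·0.0000 - (-1)·0.0000) / (7) = -1.2857
  x3 = (8 - (1)·0.0000 - (2)·0.0000) / (4) = 2.0000
Iteration 2:
  x1 = (2 - (-2)·-1.2857 - (-1)·2.0000) / (6) = 0.2381
  x2 = (-9 - (4)·0.3333 - (-1)·2.0000) / (7) = -1.1905
  x3 = (8 - (1)·0.3333 - (2)·-1.2857) / (4) = 2.5595
Iteration 3:
  x1 = (2 - (-2)·-1.1905 - (-1)·2.5595) / (6) = 0.3631
  x2 = (-9 - (4)·0.2381 - (-1)·2.5595) / (7) = -1.0561
  x3 = (8 - (1)·0.2381 - (2)·-1.1905) / (4) = 2.5357
Change: (0.1250, 0.1344, -0.0238) → max |·| = 0.1344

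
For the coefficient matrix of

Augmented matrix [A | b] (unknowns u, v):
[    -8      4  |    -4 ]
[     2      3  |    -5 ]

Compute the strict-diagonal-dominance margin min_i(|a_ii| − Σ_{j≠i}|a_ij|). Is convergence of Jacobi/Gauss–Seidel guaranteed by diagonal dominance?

1

row 1: |-8| − (4) = 4
row 2: |3| − (2) = 1
minimum over rows = 1 → strictly diagonally dominant (convergence guaranteed)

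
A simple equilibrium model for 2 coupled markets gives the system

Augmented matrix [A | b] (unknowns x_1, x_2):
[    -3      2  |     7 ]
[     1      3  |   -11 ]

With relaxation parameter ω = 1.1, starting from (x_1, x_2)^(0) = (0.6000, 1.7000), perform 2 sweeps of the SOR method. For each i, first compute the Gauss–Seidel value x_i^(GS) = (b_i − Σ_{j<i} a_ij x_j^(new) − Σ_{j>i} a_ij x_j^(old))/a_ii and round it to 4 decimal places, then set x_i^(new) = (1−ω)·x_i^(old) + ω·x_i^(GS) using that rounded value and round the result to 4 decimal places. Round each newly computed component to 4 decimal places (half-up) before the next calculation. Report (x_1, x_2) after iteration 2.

(-5.1401, -1.7789)

Iteration 1:
  x_1: GS value = (7 - (2)·1.7000) / (-3) = -1.2000;  x_1 ← (1−ω)·0.6000 + ω·-1.2000 = -1.3800
  x_2: GS value = (-11 - (1)·-1.3800) / (3) = -3.2067;  x_2 ← (1−ω)·1.7000 + ω·-3.2067 = -3.6974
Iteration 2:
  x_1: GS value = (7 - (2)·-3.6974) / (-3) = -4.7983;  x_1 ← (1−ω)·-1.3800 + ω·-4.7983 = -5.1401
  x_2: GS value = (-11 - (1)·-5.1401) / (3) = -1.9533;  x_2 ← (1−ω)·-3.6974 + ω·-1.9533 = -1.7789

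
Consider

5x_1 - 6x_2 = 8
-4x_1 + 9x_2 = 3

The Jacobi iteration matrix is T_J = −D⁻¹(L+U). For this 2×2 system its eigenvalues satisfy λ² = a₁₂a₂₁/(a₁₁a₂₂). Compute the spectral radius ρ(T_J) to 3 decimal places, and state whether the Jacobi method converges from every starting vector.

0.730

a₁₂a₂₁/(a₁₁a₂₂) = (-6)·(-4) / ((5)·(9)) = 0.533333
ρ = √|0.533333| = √0.533333 = 0.730
ρ < 1, so Jacobi converges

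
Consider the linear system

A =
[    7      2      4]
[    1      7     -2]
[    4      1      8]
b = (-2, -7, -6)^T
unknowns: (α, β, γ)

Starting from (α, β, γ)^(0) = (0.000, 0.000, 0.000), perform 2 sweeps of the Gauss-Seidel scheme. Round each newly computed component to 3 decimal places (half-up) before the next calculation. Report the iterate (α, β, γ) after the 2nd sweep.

Iteration 1:
  α = (-2 - (2)·0.000 - (4)·0.000) / (7) = -0.286
  β = (-7 - (1)·-0.286 - (-2)·0.000) / (7) = -0.959
  γ = (-6 - (4)·-0.286 - (1)·-0.959) / (8) = -0.487
Iteration 2:
  α = (-2 - (2)·-0.959 - (4)·-0.487) / (7) = 0.267
  β = (-7 - (1)·0.267 - (-2)·-0.487) / (7) = -1.177
  γ = (-6 - (4)·0.267 - (1)·-1.177) / (8) = -0.736

(0.267, -1.177, -0.736)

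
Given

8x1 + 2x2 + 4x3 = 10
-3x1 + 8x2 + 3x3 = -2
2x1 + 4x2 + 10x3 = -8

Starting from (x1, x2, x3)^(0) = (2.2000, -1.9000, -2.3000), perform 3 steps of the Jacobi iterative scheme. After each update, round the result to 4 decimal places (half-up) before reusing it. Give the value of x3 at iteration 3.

-1.4294

Iteration 1:
  x1 = (10 - (2)·-1.9000 - (4)·-2.3000) / (8) = 2.8750
  x2 = (-2 - (-3)·2.2000 - (3)·-2.3000) / (8) = 1.4375
  x3 = (-8 - (2)·2.2000 - (4)·-1.9000) / (10) = -0.4800
Iteration 2:
  x1 = (10 - (2)·1.4375 - (4)·-0.4800) / (8) = 1.1306
  x2 = (-2 - (-3)·2.8750 - (3)·-0.4800) / (8) = 1.0081
  x3 = (-8 - (2)·2.8750 - (4)·1.4375) / (10) = -1.9500
Iteration 3:
  x1 = (10 - (2)·1.0081 - (4)·-1.9500) / (8) = 1.9730
  x2 = (-2 - (-3)·1.1306 - (3)·-1.9500) / (8) = 0.9052
  x3 = (-8 - (2)·1.1306 - (4)·1.0081) / (10) = -1.4294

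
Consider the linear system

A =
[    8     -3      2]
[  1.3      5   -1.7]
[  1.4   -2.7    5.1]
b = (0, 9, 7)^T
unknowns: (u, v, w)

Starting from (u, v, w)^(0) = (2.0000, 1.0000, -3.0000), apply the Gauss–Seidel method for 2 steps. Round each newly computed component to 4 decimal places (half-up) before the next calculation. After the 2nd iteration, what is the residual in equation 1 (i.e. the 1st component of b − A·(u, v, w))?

Iteration 1:
  u = (0 - (-3)·1.0000 - (2)·-3.0000) / (8) = 1.1250
  v = (9 - (1.3)·1.1250 - (-1.7)·-3.0000) / (5) = 0.4875
  w = (7 - (1.4)·1.1250 - (-2.7)·0.4875) / (5.1) = 1.3218
Iteration 2:
  u = (0 - (-3)·0.4875 - (2)·1.3218) / (8) = -0.1476
  v = (9 - (1.3)·-0.1476 - (-1.7)·1.3218) / (5) = 2.2878
  w = (7 - (1.4)·-0.1476 - (-2.7)·2.2878) / (5.1) = 2.6243
Residual b − A·x = (2.7956, 2.2142, -0.0002)

2.7956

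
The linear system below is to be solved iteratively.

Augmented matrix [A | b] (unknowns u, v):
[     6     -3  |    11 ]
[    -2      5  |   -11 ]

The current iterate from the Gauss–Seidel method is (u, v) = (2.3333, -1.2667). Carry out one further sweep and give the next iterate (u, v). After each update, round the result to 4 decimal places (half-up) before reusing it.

One sweep:
  u = (11 - (-3)·-1.2667) / (6) = 1.2000
  v = (-11 - (-2)·1.2000) / (5) = -1.7200

(1.2000, -1.7200)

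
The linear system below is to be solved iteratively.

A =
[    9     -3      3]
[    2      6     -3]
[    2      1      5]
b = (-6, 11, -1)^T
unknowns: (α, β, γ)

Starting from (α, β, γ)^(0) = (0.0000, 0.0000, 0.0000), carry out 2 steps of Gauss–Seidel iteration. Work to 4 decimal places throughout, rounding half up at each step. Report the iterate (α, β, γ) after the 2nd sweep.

Iteration 1:
  α = (-6 - (-3)·0.0000 - (3)·0.0000) / (9) = -0.6667
  β = (11 - (2)·-0.6667 - (-3)·0.0000) / (6) = 2.0556
  γ = (-1 - (2)·-0.6667 - (1)·2.0556) / (5) = -0.3444
Iteration 2:
  α = (-6 - (-3)·2.0556 - (3)·-0.3444) / (9) = 0.1333
  β = (11 - (2)·0.1333 - (-3)·-0.3444) / (6) = 1.6167
  γ = (-1 - (2)·0.1333 - (1)·1.6167) / (5) = -0.5767

(0.1333, 1.6167, -0.5767)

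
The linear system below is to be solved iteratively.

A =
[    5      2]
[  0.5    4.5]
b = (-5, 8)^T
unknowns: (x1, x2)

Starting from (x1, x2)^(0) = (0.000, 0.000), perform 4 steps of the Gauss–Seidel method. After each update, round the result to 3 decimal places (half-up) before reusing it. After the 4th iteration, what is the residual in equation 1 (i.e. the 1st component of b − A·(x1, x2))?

Iteration 1:
  x1 = (-5 - (2)·0.000) / (5) = -1.000
  x2 = (8 - (0.5)·-1.000) / (4.5) = 1.889
Iteration 2:
  x1 = (-5 - (2)·1.889) / (5) = -1.756
  x2 = (8 - (0.5)·-1.756) / (4.5) = 1.973
Iteration 3:
  x1 = (-5 - (2)·1.973) / (5) = -1.789
  x2 = (8 - (0.5)·-1.789) / (4.5) = 1.977
Iteration 4:
  x1 = (-5 - (2)·1.977) / (5) = -1.791
  x2 = (8 - (0.5)·-1.791) / (4.5) = 1.977
Residual b − A·x = (0.001, -0.001)

0.001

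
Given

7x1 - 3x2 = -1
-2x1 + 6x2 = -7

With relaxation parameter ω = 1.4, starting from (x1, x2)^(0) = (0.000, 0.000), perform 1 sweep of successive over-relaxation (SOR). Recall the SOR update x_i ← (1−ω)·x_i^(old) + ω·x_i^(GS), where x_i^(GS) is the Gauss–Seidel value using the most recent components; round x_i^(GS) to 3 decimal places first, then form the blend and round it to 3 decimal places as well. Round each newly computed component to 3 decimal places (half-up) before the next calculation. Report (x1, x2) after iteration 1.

(-0.200, -1.726)

Iteration 1:
  x1: GS value = (-1 - (-3)·0.000) / (7) = -0.143;  x1 ← (1−ω)·0.000 + ω·-0.143 = -0.200
  x2: GS value = (-7 - (-2)·-0.200) / (6) = -1.233;  x2 ← (1−ω)·0.000 + ω·-1.233 = -1.726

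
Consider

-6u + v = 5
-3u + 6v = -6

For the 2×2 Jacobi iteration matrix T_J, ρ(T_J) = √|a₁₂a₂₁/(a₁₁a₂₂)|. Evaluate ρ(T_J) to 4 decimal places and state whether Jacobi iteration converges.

a₁₂a₂₁/(a₁₁a₂₂) = (1)·(-3) / ((-6)·(6)) = 0.083333
ρ = √|0.083333| = √0.083333 = 0.2887
ρ < 1, so Jacobi converges

0.2887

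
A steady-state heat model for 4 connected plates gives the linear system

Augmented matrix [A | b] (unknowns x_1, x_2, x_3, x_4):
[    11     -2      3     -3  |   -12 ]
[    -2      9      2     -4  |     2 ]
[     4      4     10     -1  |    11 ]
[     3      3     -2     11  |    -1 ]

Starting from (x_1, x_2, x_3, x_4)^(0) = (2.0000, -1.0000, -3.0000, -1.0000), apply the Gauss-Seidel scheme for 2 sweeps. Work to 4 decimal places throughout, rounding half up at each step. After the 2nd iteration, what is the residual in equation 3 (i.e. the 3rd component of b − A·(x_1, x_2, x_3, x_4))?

Iteration 1:
  x_1 = (-12 - (-2)·-1.0000 - (3)·-3.0000 - (-3)·-1.0000) / (11) = -0.7273
  x_2 = (2 - (-2)·-0.7273 - (2)·-3.0000 - (-4)·-1.0000) / (9) = 0.2828
  x_3 = (11 - (4)·-0.7273 - (4)·0.2828 - (-1)·-1.0000) / (10) = 1.1778
  x_4 = (-1 - (3)·-0.7273 - (3)·0.2828 - (-2)·1.1778) / (11) = 0.2445
Iteration 2:
  x_1 = (-12 - (-2)·0.2828 - (3)·1.1778 - (-3)·0.2445) / (11) = -1.2940
  x_2 = (2 - (-2)·-1.2940 - (2)·1.1778 - (-4)·0.2445) / (9) = -0.2184
  x_3 = (11 - (4)·-1.2940 - (4)·-0.2184 - (-1)·0.2445) / (10) = 1.7294
  x_4 = (-1 - (3)·-1.2940 - (3)·-0.2184 - (-2)·1.7294) / (11) = 0.6360
Residual b − A·x = (-1.4830, 0.4628, 0.3916, 0.0000)

0.3916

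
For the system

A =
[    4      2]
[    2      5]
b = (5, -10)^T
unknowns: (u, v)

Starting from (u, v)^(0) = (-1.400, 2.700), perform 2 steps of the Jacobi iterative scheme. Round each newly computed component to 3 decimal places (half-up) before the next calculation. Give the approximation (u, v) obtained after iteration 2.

(1.970, -1.960)

Iteration 1:
  u = (5 - (2)·2.700) / (4) = -0.100
  v = (-10 - (2)·-1.400) / (5) = -1.440
Iteration 2:
  u = (5 - (2)·-1.440) / (4) = 1.970
  v = (-10 - (2)·-0.100) / (5) = -1.960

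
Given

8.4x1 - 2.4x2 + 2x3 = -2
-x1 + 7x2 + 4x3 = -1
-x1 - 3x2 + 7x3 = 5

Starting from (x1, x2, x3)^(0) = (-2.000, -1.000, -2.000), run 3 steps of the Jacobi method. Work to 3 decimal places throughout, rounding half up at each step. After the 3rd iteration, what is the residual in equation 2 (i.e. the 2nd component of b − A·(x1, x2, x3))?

0.987

Iteration 1:
  x1 = (-2 - (-2.4)·-1.000 - (2)·-2.000) / (8.4) = -0.048
  x2 = (-1 - (-1)·-2.000 - (4)·-2.000) / (7) = 0.714
  x3 = (5 - (-1)·-2.000 - (-3)·-1.000) / (7) = 0.000
Iteration 2:
  x1 = (-2 - (-2.4)·0.714 - (2)·0.000) / (8.4) = -0.034
  x2 = (-1 - (-1)·-0.048 - (4)·0.000) / (7) = -0.150
  x3 = (5 - (-1)·-0.048 - (-3)·0.714) / (7) = 1.013
Iteration 3:
  x1 = (-2 - (-2.4)·-0.150 - (2)·1.013) / (8.4) = -0.522
  x2 = (-1 - (-1)·-0.034 - (4)·1.013) / (7) = -0.727
  x3 = (5 - (-1)·-0.034 - (-3)·-0.150) / (7) = 0.645
Residual b − A·x = (-0.650, 0.987, -2.218)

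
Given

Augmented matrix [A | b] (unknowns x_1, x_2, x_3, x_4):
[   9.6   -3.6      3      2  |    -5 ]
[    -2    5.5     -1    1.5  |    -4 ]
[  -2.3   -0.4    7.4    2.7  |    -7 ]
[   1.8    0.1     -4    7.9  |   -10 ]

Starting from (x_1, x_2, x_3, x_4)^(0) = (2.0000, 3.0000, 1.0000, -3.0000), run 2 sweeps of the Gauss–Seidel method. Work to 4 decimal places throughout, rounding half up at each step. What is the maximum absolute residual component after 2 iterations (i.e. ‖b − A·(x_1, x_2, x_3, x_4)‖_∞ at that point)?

0.7045

Iteration 1:
  x_1 = (-5 - (-3.6)·3.0000 - (3)·1.0000 - (2)·-3.0000) / (9.6) = 0.9167
  x_2 = (-4 - (-2)·0.9167 - (-1)·1.0000 - (1.5)·-3.0000) / (5.5) = 0.6061
  x_3 = (-7 - (-2.3)·0.9167 - (-0.4)·0.6061 - (2.7)·-3.0000) / (7.4) = 0.4663
  x_4 = (-10 - (1.8)·0.9167 - (0.1)·0.6061 - (-4)·0.4663) / (7.9) = -1.2463
Iteration 2:
  x_1 = (-5 - (-3.6)·0.6061 - (3)·0.4663 - (2)·-1.2463) / (9.6) = -0.1796
  x_2 = (-4 - (-2)·-0.1796 - (-1)·0.4663 - (1.5)·-1.2463) / (5.5) = -0.3679
  x_3 = (-7 - (-2.3)·-0.1796 - (-0.4)·-0.3679 - (2.7)·-1.2463) / (7.4) = -0.5669
  x_4 = (-10 - (1.8)·-0.1796 - (0.1)·-0.3679 - (-4)·-0.5669) / (7.9) = -1.5073
Residual b − A·x = (0.1150, -0.6417, 0.7045, 0.0001); ∞-norm = 0.7045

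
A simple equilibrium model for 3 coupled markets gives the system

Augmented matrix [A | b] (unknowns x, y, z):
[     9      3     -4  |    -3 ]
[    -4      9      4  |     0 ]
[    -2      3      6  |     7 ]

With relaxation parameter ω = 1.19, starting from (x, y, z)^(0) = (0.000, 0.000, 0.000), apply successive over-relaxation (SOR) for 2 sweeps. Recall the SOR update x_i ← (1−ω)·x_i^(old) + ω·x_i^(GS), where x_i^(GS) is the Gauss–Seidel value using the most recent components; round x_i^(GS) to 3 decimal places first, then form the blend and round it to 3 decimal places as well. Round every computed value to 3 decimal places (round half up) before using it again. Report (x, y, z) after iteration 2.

Iteration 1:
  x: GS value = (-3 - (3)·0.000 - (-4)·0.000) / (9) = -0.333;  x ← (1−ω)·0.000 + ω·-0.333 = -0.396
  y: GS value = (0 - (-4)·-0.396 - (4)·0.000) / (9) = -0.176;  y ← (1−ω)·0.000 + ω·-0.176 = -0.209
  z: GS value = (7 - (-2)·-0.396 - (3)·-0.209) / (6) = 1.139;  z ← (1−ω)·0.000 + ω·1.139 = 1.355
Iteration 2:
  x: GS value = (-3 - (3)·-0.209 - (-4)·1.355) / (9) = 0.339;  x ← (1−ω)·-0.396 + ω·0.339 = 0.479
  y: GS value = (0 - (-4)·0.479 - (4)·1.355) / (9) = -0.389;  y ← (1−ω)·-0.209 + ω·-0.389 = -0.423
  z: GS value = (7 - (-2)·0.479 - (3)·-0.423) / (6) = 1.538;  z ← (1−ω)·1.355 + ω·1.538 = 1.573

(0.479, -0.423, 1.573)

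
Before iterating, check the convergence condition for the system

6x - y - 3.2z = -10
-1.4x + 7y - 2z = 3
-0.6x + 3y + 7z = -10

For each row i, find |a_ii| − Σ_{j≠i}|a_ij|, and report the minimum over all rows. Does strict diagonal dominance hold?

row 1: |6| − (1+3.2) = 1.8
row 2: |7| − (1.4+2) = 3.6
row 3: |7| − (0.6+3) = 3.4
minimum over rows = 1.8 → strictly diagonally dominant (convergence guaranteed)

1.8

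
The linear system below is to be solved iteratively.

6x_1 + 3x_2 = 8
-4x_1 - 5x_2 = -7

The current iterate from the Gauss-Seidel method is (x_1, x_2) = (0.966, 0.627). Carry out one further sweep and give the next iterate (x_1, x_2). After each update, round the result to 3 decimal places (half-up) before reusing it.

(1.020, 0.584)

One sweep:
  x_1 = (8 - (3)·0.627) / (6) = 1.020
  x_2 = (-7 - (-4)·1.020) / (-5) = 0.584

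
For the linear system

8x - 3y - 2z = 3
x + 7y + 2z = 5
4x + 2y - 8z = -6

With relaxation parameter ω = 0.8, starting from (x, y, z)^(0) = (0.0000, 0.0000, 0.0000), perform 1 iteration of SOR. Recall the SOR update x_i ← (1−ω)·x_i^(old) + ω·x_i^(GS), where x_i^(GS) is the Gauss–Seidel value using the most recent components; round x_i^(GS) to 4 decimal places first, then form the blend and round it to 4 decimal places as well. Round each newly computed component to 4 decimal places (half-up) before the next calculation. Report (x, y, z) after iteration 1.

Iteration 1:
  x: GS value = (3 - (-3)·0.0000 - (-2)·0.0000) / (8) = 0.3750;  x ← (1−ω)·0.0000 + ω·0.3750 = 0.3000
  y: GS value = (5 - (1)·0.3000 - (2)·0.0000) / (7) = 0.6714;  y ← (1−ω)·0.0000 + ω·0.6714 = 0.5371
  z: GS value = (-6 - (4)·0.3000 - (2)·0.5371) / (-8) = 1.0343;  z ← (1−ω)·0.0000 + ω·1.0343 = 0.8274

(0.3000, 0.5371, 0.8274)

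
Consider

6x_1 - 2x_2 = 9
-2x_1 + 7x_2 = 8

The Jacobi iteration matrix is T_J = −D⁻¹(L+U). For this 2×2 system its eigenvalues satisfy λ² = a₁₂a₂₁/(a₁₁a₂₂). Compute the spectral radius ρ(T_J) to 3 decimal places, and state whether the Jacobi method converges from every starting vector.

0.309

a₁₂a₂₁/(a₁₁a₂₂) = (-2)·(-2) / ((6)·(7)) = 0.095238
ρ = √|0.095238| = √0.095238 = 0.309
ρ < 1, so Jacobi converges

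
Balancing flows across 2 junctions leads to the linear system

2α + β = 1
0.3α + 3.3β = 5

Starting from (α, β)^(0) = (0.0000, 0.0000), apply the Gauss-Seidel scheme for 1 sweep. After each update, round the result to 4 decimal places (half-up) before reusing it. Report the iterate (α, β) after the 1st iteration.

Iteration 1:
  α = (1 - (1)·0.0000) / (2) = 0.5000
  β = (5 - (0.3)·0.5000) / (3.3) = 1.4697

(0.5000, 1.4697)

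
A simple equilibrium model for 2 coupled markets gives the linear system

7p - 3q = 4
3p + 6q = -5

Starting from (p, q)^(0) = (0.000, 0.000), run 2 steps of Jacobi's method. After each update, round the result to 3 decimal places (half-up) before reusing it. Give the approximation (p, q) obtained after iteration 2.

Iteration 1:
  p = (4 - (-3)·0.000) / (7) = 0.571
  q = (-5 - (3)·0.000) / (6) = -0.833
Iteration 2:
  p = (4 - (-3)·-0.833) / (7) = 0.214
  q = (-5 - (3)·0.571) / (6) = -1.119

(0.214, -1.119)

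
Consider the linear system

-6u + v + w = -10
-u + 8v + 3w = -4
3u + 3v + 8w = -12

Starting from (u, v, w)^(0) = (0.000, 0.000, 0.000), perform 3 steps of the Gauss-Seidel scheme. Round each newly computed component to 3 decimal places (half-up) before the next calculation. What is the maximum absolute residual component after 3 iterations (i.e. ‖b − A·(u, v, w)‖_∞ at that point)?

0.173

Iteration 1:
  u = (-10 - (1)·0.000 - (1)·0.000) / (-6) = 1.667
  v = (-4 - (-1)·1.667 - (3)·0.000) / (8) = -0.292
  w = (-12 - (3)·1.667 - (3)·-0.292) / (8) = -2.016
Iteration 2:
  u = (-10 - (1)·-0.292 - (1)·-2.016) / (-6) = 1.282
  v = (-4 - (-1)·1.282 - (3)·-2.016) / (8) = 0.416
  w = (-12 - (3)·1.282 - (3)·0.416) / (8) = -2.137
Iteration 3:
  u = (-10 - (1)·0.416 - (1)·-2.137) / (-6) = 1.380
  v = (-4 - (-1)·1.380 - (3)·-2.137) / (8) = 0.474
  w = (-12 - (3)·1.380 - (3)·0.474) / (8) = -2.195
Residual b − A·x = (0.001, 0.173, -0.002); ∞-norm = 0.173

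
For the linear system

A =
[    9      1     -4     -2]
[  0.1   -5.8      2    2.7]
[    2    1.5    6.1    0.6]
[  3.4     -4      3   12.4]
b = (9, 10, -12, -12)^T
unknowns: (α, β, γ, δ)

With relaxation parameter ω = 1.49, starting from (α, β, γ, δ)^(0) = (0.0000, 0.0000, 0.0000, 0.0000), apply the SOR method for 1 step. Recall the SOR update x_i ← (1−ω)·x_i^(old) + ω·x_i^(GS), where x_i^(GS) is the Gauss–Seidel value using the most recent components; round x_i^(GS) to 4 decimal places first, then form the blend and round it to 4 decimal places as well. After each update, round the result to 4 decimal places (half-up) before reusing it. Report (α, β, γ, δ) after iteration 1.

Iteration 1:
  α: GS value = (9 - (1)·0.0000 - (-4)·0.0000 - (-2)·0.0000) / (9) = 1.0000;  α ← (1−ω)·0.0000 + ω·1.0000 = 1.4900
  β: GS value = (10 - (0.1)·1.4900 - (2)·0.0000 - (2.7)·0.0000) / (-5.8) = -1.6984;  β ← (1−ω)·0.0000 + ω·-1.6984 = -2.5306
  γ: GS value = (-12 - (2)·1.4900 - (1.5)·-2.5306 - (0.6)·0.0000) / (6.1) = -1.8335;  γ ← (1−ω)·0.0000 + ω·-1.8335 = -2.7319
  δ: GS value = (-12 - (3.4)·1.4900 - (-4)·-2.5306 - (3)·-2.7319) / (12.4) = -1.5317;  δ ← (1−ω)·0.0000 + ω·-1.5317 = -2.2822

(1.4900, -2.5306, -2.7319, -2.2822)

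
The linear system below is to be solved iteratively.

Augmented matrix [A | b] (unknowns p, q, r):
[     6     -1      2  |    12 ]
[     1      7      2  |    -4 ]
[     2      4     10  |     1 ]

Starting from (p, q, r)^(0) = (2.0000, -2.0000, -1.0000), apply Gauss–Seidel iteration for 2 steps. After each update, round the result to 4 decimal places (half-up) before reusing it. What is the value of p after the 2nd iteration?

1.9286

Iteration 1:
  p = (12 - (-1)·-2.0000 - (2)·-1.0000) / (6) = 2.0000
  q = (-4 - (1)·2.0000 - (2)·-1.0000) / (7) = -0.5714
  r = (1 - (2)·2.0000 - (4)·-0.5714) / (10) = -0.0714
Iteration 2:
  p = (12 - (-1)·-0.5714 - (2)·-0.0714) / (6) = 1.9286
  q = (-4 - (1)·1.9286 - (2)·-0.0714) / (7) = -0.8265
  r = (1 - (2)·1.9286 - (4)·-0.8265) / (10) = 0.0449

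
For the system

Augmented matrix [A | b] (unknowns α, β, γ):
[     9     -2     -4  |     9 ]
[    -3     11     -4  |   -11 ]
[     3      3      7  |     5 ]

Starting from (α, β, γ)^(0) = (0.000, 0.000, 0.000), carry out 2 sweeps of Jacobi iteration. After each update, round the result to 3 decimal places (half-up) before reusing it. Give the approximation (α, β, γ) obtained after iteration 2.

Iteration 1:
  α = (9 - (-2)·0.000 - (-4)·0.000) / (9) = 1.000
  β = (-11 - (-3)·0.000 - (-4)·0.000) / (11) = -1.000
  γ = (5 - (3)·0.000 - (3)·0.000) / (7) = 0.714
Iteration 2:
  α = (9 - (-2)·-1.000 - (-4)·0.714) / (9) = 1.095
  β = (-11 - (-3)·1.000 - (-4)·0.714) / (11) = -0.468
  γ = (5 - (3)·1.000 - (3)·-1.000) / (7) = 0.714

(1.095, -0.468, 0.714)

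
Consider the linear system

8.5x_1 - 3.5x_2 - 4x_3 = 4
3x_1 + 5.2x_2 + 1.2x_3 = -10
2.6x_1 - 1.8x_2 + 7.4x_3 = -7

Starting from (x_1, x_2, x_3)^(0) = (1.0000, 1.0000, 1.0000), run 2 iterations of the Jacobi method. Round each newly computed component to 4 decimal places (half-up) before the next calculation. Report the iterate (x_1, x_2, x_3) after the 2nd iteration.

(-1.1499, -2.4603, -2.0855)

Iteration 1:
  x_1 = (4 - (-3.5)·1.0000 - (-4)·1.0000) / (8.5) = 1.3529
  x_2 = (-10 - (3)·1.0000 - (1.2)·1.0000) / (5.2) = -2.7308
  x_3 = (-7 - (2.6)·1.0000 - (-1.8)·1.0000) / (7.4) = -1.0541
Iteration 2:
  x_1 = (4 - (-3.5)·-2.7308 - (-4)·-1.0541) / (8.5) = -1.1499
  x_2 = (-10 - (3)·1.3529 - (1.2)·-1.0541) / (5.2) = -2.4603
  x_3 = (-7 - (2.6)·1.3529 - (-1.8)·-2.7308) / (7.4) = -2.0855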